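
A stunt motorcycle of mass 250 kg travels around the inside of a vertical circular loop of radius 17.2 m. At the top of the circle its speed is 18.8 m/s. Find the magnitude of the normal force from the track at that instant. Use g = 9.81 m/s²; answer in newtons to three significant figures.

2680 N

At the top, both N and the weight mg point inward (toward the centre), so N + mg = mv²/r.
N = m(v²/r − g) = 250 × ((18.8)²/17.2 − 9.81) = 250 × (20.55 − 9.81) = 250 × 10.74 = 2685 N.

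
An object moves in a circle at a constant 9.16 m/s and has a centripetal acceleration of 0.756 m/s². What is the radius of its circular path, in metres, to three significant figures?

a_c = v²/r ⇒ r = v²/a_c = (9.16)²/0.756 = 83.91/0.756 = 111.0 m.

111 m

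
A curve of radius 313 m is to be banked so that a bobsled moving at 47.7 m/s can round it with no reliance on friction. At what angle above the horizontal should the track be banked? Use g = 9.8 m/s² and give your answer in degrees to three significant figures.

For a frictionless banked turn: horizontally N sinθ = mv²/r and vertically N cosθ = mg.
Dividing: tanθ = v²/(r g) = (47.7)²/(313 × 9.8) = 2275/3067 = 0.7418.
θ = arctan(0.7418) = 36.57°.

36.6°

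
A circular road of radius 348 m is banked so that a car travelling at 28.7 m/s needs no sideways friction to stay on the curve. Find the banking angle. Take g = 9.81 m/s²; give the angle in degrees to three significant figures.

With no friction, the horizontal component of the normal force provides the centripetal force: N sinθ = mv²/r, while N cosθ = mg vertically.
Dividing: tanθ = v²/(r g) = (28.7)²/(348 × 9.81) = 823.7/3414 = 0.2413.
θ = arctan(0.2413) = 13.56°.

13.6°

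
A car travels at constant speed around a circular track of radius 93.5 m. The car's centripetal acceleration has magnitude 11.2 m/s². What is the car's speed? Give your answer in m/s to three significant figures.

32.4 m/s

a_c = v²/r ⇒ v = √(a_c · r) = √(11.2 × 93.5) = √1047 = 32.36 m/s.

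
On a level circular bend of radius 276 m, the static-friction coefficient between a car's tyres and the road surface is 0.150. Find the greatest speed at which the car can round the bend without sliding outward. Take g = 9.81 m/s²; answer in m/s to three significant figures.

20.2 m/s

The only inward force on a level bend is static friction, so at the limit f_s = μ_s N = μ_s m g = m v²/r.
Mass cancels: v_max = √(μ_s g r) = √(0.150 × 9.81 × 276) = √406.1 = 20.15 m/s.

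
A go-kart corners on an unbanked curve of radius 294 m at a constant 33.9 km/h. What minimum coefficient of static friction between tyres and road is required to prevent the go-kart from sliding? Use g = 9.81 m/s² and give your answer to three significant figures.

v = 33.9/3.6 = 9.417 m/s.
Friction provides the centripetal force: μ_s m g = m v²/r, so μ_s = v²/(g r) = (9.417)²/(9.81 × 294) = 88.67/2884 = 0.03075.

0.0307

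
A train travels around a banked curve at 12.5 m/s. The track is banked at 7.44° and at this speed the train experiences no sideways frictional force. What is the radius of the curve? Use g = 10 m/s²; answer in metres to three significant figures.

Frictionless banking: tanθ = v²/(rg), so r = v²/(g tanθ).
r = (12.5)²/(10.0 × tan 7.44°) = 156.2/(10.0 × 0.1306) = 156.2/1.306 = 119.7 m.

120 m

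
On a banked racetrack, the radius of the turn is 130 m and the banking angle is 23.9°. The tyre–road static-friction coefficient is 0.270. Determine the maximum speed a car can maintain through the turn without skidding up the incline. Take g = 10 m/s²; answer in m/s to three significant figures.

32.5 m/s

At the maximum speed, friction acts down the slope at its limiting value f = μN. Radially (horizontal, toward centre): N sinθ + μN cosθ = mv²/r. Vertically: N cosθ − μN sinθ = mg.
Dividing: v² = r g (sinθ + μcosθ)/(cosθ − μsinθ).
sinθ + μcosθ = 0.4051 + 0.270×0.9143 = 0.6520; cosθ − μsinθ = 0.9143 − 0.270×0.4051 = 0.8049.
v² = 130 × 10.0 × 0.6520/0.8049 = 1053 m²/s², so v = 32.45 m/s.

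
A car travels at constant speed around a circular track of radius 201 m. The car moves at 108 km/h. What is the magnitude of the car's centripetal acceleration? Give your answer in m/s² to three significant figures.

4.48 m/s²

v = 108 km/h = 108/3.6 = 30.00 m/s.
a_c = v²/r = (30.00)²/201 = 900.0/201 = 4.478 m/s².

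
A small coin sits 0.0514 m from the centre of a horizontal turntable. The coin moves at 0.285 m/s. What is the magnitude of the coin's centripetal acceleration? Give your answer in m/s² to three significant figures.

1.58 m/s²

a_c = v²/r = (0.2850)²/0.0514 = 0.08122/0.0514 = 1.580 m/s².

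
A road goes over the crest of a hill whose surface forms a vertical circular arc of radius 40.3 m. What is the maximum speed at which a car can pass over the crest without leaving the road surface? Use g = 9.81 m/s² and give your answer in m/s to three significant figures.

At the crest the centre of the circle is below the car, so the net downward (centripetal) force is mg − N = mv²/r.
The car leaves the road when N → 0, giving v_max = √(g r) = √(9.81 × 40.3) = 19.88 m/s.

19.9 m/s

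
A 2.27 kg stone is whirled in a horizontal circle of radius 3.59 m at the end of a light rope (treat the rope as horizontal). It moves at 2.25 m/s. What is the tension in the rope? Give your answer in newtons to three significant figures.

The tension is the only horizontal force, so it supplies the full centripetal force: T = m v²/r = 2.27 × (2.250)²/3.59 = 2.27 × 5.062/3.59 = 3.201 N.

3.20 N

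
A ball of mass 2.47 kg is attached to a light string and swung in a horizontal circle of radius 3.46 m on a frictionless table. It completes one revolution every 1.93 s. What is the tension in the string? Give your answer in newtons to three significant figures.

v = 2πr/T = 2π × 3.46/1.93 = 11.26 m/s.
The tension is the only horizontal force, so it supplies the full centripetal force: T = m v²/r = 2.47 × (11.26)²/3.46 = 2.47 × 126.9/3.46 = 90.58 N.

90.6 N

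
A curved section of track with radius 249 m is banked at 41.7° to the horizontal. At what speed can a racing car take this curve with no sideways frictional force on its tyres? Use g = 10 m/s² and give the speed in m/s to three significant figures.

47.1 m/s

On a frictionless banked curve, N sinθ = mv²/r and N cosθ = mg, so tanθ = v²/(rg).
v = √(r g tanθ) = √(249 × 10.0 × tan 41.7°) = √(249 × 10.0 × 0.8910) = √2219 = 47.10 m/s.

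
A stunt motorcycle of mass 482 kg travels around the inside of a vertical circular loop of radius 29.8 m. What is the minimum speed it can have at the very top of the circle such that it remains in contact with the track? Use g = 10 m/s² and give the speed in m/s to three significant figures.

17.3 m/s

At the top, both weight mg and N point toward the centre: N + mg = mv²/r.
At minimum speed N → 0, so mg = mv_min²/r ⇒ v_min = √(g r) = √(10.0 × 29.8) = 17.26 m/s.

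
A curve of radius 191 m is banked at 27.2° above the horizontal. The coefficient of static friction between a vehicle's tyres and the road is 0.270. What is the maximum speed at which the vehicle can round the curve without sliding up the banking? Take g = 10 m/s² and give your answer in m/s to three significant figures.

41.7 m/s

At the maximum speed, friction acts down the slope at its limiting value f = μN. Radially (horizontal, toward centre): N sinθ + μN cosθ = mv²/r. Vertically: N cosθ − μN sinθ = mg.
Dividing: v² = r g (sinθ + μcosθ)/(cosθ − μsinθ).
sinθ + μcosθ = 0.4571 + 0.270×0.8894 = 0.6972; cosθ − μsinθ = 0.8894 − 0.270×0.4571 = 0.7660.
v² = 191 × 10.0 × 0.6972/0.7660 = 1739 m²/s², so v = 41.70 m/s.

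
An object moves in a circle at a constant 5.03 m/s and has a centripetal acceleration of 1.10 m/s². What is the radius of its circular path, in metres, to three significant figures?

23.0 m

a_c = v²/r ⇒ r = v²/a_c = (5.03)²/1.10 = 25.30/1.10 = 23.00 m.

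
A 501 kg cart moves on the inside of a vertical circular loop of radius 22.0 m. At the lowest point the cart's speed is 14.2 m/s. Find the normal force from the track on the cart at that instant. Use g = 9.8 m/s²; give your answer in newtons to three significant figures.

9500 N

At the lowest point, N points up (toward the centre) and the weight mg points down (away from the centre), so the net inward force is N − mg = mv²/r.
N = m(v²/r + g) = 501 × ((14.2)²/22.0 + 9.8) = 501 × (9.165 + 9.8) = 501 × 18.97 = 9502 N.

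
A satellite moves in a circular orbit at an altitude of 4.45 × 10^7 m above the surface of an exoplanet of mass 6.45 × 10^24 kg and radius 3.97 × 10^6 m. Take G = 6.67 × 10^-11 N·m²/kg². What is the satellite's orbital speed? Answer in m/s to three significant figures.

2980 m/s

Orbital radius r = R + h = 3.97 × 10^6 + 4.45 × 10^7 = 4.847 × 10^7 m.
Gravity supplies the centripetal force: G M m / r² = m v² / r, so v = √(GM/r).
v = √(6.67 × 10^-11 × 6.45 × 10^24 / 4.847 × 10^7) = √(8.876 × 10^6) = 2979 m/s.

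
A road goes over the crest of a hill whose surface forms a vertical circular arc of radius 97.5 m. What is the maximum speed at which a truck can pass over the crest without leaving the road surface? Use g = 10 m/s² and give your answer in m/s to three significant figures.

At the crest the centre of the circle is below the truck, so the net downward (centripetal) force is mg − N = mv²/r.
The truck leaves the road when N → 0, giving v_max = √(g r) = √(10.0 × 97.5) = 31.22 m/s.

31.2 m/s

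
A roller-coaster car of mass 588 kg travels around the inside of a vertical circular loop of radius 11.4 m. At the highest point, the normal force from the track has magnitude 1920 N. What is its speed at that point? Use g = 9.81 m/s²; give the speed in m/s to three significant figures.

12.2 m/s

At the top, N + mg = mv²/r, so v = √(r(N/m + g)) = √(11.4 × (1920/588 + 9.81)) = √(11.4 × 13.08) = √149.1 = 12.21 m/s.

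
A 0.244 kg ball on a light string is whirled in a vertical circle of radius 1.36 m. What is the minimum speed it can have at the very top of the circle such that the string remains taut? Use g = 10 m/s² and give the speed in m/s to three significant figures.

At the highest point the centre is directly below, so both the weight and T act inward: T + mg = mv²/r.
At minimum speed T → 0, so mg = mv_min²/r ⇒ v_min = √(g r) = √(10.0 × 1.36) = 3.688 m/s.

3.69 m/s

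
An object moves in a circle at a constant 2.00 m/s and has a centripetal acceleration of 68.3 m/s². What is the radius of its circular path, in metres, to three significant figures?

0.0586 m

a_c = v²/r ⇒ r = v²/a_c = (2.00)²/68.3 = 4.000/68.3 = 0.05857 m.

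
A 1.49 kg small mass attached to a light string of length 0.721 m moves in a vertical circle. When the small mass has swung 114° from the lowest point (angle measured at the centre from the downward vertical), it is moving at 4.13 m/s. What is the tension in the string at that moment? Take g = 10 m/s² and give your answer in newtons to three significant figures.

Take the radial direction toward the centre of the circle as positive. The component of the weight along the string toward the centre is −mg cos φ (φ measured from the bottom), so Newton's second law along the string gives T − mg cos φ = m v²/r.
cos 114° = -0.4067, so T = m(v²/r + g cos φ) = 1.49 × ((4.13)²/0.721 + 10.0 × -0.4067) = 1.49 × (23.66 + (-4.067)) = 1.49 × 19.59 = 29.19 N.

29.2 N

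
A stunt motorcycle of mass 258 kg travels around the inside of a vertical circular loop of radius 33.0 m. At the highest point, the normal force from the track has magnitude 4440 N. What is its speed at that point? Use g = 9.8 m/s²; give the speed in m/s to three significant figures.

At the top, N + mg = mv²/r, so v = √(r(N/m + g)) = √(33.0 × (4440/258 + 9.8)) = √(33.0 × 27.01) = √891.3 = 29.85 m/s.

29.9 m/s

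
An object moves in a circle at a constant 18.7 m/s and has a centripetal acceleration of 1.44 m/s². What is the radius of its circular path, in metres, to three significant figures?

243 m

a_c = v²/r ⇒ r = v²/a_c = (18.7)²/1.44 = 349.7/1.44 = 242.8 m.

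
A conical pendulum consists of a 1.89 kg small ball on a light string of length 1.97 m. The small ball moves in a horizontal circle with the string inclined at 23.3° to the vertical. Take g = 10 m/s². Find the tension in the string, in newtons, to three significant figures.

20.6 N

Vertically the bob has no acceleration, so T cosθ = mg.
T = mg/cosθ = 1.89 × 10.0 / cos 23.3° = 18.90/0.9184 = 20.58 N.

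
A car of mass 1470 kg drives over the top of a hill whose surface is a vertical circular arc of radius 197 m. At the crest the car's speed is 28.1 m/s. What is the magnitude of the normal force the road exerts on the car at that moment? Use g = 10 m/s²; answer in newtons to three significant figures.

At the crest the centripetal acceleration points downward (toward the centre of the arc), so mg − N = mv²/r.
N = m(g − v²/r) = 1470 × (10.0 − (28.1)²/197) = 1470 × (10.0 − 4.008) = 1470 × 5.992 = 8808 N.

8810 N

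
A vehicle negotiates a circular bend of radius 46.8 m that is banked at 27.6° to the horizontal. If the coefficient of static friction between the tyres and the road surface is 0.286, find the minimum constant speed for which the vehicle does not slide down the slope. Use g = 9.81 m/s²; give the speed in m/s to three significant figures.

9.72 m/s

At the minimum speed, friction acts up the slope at its limiting value f = μN. Radially (horizontal, toward centre): N sinθ − μN cosθ = mv²/r. Vertically: N cosθ + μN sinθ = mg.
Dividing: v² = r g (sinθ − μcosθ)/(cosθ + μsinθ).
sinθ − μcosθ = 0.4633 − 0.286×0.8862 = 0.2098; cosθ + μsinθ = 0.8862 + 0.286×0.4633 = 1.019.
v² = 46.8 × 9.81 × 0.2098/1.019 = 94.57 m²/s², so v = 9.725 m/s.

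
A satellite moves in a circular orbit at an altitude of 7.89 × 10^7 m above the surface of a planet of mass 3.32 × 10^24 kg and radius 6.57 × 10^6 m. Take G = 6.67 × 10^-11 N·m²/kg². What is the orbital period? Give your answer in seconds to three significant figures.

r = R + h = 6.57 × 10^6 + 7.89 × 10^7 = 8.547 × 10^7 m. Gravity provides the centripetal force: G M m / r² = m v² / r ⇒ v = √(GM/r) = 1610 m/s.
T = 2πr/v = 2π × 8.547 × 10^7 / 1610 = 333600 s.

334000 s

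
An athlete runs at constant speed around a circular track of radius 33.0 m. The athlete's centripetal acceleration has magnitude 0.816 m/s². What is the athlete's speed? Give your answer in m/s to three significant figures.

a_c = v²/r ⇒ v = √(a_c · r) = √(0.816 × 33.0) = √26.93 = 5.189 m/s.

5.19 m/s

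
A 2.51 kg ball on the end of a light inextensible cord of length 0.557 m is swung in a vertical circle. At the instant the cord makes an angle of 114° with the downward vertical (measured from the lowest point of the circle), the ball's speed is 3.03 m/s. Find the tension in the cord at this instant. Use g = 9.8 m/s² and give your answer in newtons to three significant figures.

Take the radial direction toward the centre of the circle as positive. The component of the weight along the string toward the centre is −mg cos φ (φ measured from the bottom), so Newton's second law along the string gives T − mg cos φ = m v²/r.
cos 114° = -0.4067, so T = m(v²/r + g cos φ) = 2.51 × ((3.03)²/0.557 + 9.8 × -0.4067) = 2.51 × (16.48 + (-3.986)) = 2.51 × 12.50 = 31.37 N.

31.4 N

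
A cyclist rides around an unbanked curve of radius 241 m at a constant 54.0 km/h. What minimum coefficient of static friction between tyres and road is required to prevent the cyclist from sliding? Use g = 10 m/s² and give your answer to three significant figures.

0.0934

v = 54.0/3.6 = 15.00 m/s.
Friction provides the centripetal force: μ_s m g = m v²/r, so μ_s = v²/(g r) = (15.00)²/(10.0 × 241) = 225.0/2410 = 0.09336.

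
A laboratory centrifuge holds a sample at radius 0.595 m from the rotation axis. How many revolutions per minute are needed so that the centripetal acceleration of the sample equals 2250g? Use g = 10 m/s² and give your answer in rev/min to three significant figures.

Require ω²r = 2250g, so ω = √(2250 × 10.0/0.595) = 194.5 rad/s.
In rev/min: ω × 60/(2π) = 194.5 × 60/(2π) = 1857 rev/min.

1860 rev/min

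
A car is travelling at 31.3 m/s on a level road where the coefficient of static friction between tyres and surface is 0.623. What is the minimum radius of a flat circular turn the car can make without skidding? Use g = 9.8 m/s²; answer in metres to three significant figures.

160 m

At the limit, μ_s m g = m v²/r, so r_min = v²/(μ_s g) = (31.3)²/(0.623 × 9.8) = 979.7/6.105 = 160.5 m.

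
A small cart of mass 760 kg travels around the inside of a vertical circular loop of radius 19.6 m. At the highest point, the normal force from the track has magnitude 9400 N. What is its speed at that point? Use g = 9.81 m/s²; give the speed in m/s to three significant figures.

At the top, N + mg = mv²/r, so v = √(r(N/m + g)) = √(19.6 × (9400/760 + 9.81)) = √(19.6 × 22.18) = √434.7 = 20.85 m/s.

20.8 m/s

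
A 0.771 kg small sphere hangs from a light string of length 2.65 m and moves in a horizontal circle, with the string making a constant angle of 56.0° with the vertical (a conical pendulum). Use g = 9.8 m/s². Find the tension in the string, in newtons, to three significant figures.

13.5 N

Vertically the bob has no acceleration, so T cosθ = mg.
T = mg/cosθ = 0.771 × 9.8 / cos 56.0° = 7.556/0.5592 = 13.51 N.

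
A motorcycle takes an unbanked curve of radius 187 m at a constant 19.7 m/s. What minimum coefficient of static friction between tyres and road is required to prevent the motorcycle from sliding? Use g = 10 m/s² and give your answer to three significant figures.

0.208

Friction provides the centripetal force: μ_s m g = m v²/r, so μ_s = v²/(g r) = (19.70)²/(10.0 × 187) = 388.1/1870 = 0.2075.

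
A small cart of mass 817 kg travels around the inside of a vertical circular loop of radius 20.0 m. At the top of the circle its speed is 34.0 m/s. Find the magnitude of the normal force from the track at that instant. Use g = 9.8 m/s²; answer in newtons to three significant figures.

39200 N

At the top, both N and the weight mg point inward (toward the centre), so N + mg = mv²/r.
N = m(v²/r − g) = 817 × ((34.0)²/20.0 − 9.8) = 817 × (57.80 − 9.8) = 817 × 48.00 = 39220 N.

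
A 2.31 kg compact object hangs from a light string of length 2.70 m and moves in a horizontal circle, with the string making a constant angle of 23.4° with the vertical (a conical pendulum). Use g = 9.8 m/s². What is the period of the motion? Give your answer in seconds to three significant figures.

3.16 s

r = L sinθ = 1.072 m. From T sinθ = mω²r and T cosθ = mg: tanθ = ω²r/g, so ω² = g tanθ / r = g/(L cosθ).
ω = √(g/(L cosθ)) = √(9.8/(2.70 × 0.9178)) = √3.955 = 1.989 rad/s.
Period = 2π/ω = 3.159 s.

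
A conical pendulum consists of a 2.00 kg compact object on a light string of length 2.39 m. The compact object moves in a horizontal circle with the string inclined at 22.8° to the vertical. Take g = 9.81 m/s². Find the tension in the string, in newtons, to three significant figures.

21.3 N

Vertically the bob has no acceleration, so T cosθ = mg.
T = mg/cosθ = 2.00 × 9.81 / cos 22.8° = 19.62/0.9219 = 21.28 N.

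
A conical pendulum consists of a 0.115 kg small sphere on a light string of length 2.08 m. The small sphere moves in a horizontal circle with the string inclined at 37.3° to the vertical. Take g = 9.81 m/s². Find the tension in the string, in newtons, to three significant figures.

Vertically the bob has no acceleration, so T cosθ = mg.
T = mg/cosθ = 0.115 × 9.81 / cos 37.3° = 1.128/0.7955 = 1.418 N.

1.42 N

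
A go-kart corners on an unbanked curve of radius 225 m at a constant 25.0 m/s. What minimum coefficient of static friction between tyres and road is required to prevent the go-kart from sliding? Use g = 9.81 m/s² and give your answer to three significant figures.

Friction provides the centripetal force: μ_s m g = m v²/r, so μ_s = v²/(g r) = (25.00)²/(9.81 × 225) = 625.0/2207 = 0.2832.

0.283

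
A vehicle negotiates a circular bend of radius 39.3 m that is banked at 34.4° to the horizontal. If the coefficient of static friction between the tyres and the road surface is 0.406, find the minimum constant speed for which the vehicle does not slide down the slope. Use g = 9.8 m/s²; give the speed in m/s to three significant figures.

At the minimum speed, friction acts up the slope at its limiting value f = μN. Radially (horizontal, toward centre): N sinθ − μN cosθ = mv²/r. Vertically: N cosθ + μN sinθ = mg.
Dividing: v² = r g (sinθ − μcosθ)/(cosθ + μsinθ).
sinθ − μcosθ = 0.5650 − 0.406×0.8251 = 0.2300; cosθ + μsinθ = 0.8251 + 0.406×0.5650 = 1.054.
v² = 39.3 × 9.8 × 0.2300/1.054 = 83.99 m²/s², so v = 9.165 m/s.

9.16 m/s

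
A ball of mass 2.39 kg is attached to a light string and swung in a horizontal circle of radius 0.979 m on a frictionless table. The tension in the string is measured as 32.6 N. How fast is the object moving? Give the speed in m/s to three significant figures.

T = m v²/r ⇒ v = √(T r / m) = √(32.6 × 0.979 / 2.39) = √13.35 = 3.654 m/s.

3.65 m/s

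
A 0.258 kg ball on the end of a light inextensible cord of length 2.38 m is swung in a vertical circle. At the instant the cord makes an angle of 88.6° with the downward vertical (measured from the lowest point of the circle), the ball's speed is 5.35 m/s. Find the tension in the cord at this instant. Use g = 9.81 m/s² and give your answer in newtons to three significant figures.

Take the radial direction toward the centre of the circle as positive. The component of the weight along the string toward the centre is −mg cos φ (φ measured from the bottom), so Newton's second law along the string gives T − mg cos φ = m v²/r.
cos 88.6° = 0.02443, so T = m(v²/r + g cos φ) = 0.258 × ((5.35)²/2.38 + 9.81 × 0.02443) = 0.258 × (12.03 + (0.2397)) = 0.258 × 12.27 = 3.165 N.

3.16 N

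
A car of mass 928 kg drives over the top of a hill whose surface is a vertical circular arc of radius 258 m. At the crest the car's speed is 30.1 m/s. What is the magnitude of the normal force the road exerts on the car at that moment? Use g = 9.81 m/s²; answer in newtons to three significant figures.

5840 N

At the crest the centripetal acceleration points downward (toward the centre of the arc), so mg − N = mv²/r.
N = m(g − v²/r) = 928 × (9.81 − (30.1)²/258) = 928 × (9.81 − 3.512) = 928 × 6.298 = 5845 N.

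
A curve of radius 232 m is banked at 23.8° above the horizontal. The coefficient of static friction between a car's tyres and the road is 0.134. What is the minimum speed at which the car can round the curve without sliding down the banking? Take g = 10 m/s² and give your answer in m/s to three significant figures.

At the minimum speed, friction acts up the slope at its limiting value f = μN. Radially (horizontal, toward centre): N sinθ − μN cosθ = mv²/r. Vertically: N cosθ + μN sinθ = mg.
Dividing: v² = r g (sinθ − μcosθ)/(cosθ + μsinθ).
sinθ − μcosθ = 0.4035 − 0.134×0.9150 = 0.2809; cosθ + μsinθ = 0.9150 + 0.134×0.4035 = 0.9690.
v² = 232 × 10.0 × 0.2809/0.9690 = 672.6 m²/s², so v = 25.93 m/s.

25.9 m/s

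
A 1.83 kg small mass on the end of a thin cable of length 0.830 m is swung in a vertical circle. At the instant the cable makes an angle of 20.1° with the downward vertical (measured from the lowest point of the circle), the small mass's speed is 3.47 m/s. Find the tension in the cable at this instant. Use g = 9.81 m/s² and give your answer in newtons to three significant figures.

Take the radial direction toward the centre of the circle as positive. The component of the weight along the string toward the centre is −mg cos φ (φ measured from the bottom), so Newton's second law along the string gives T − mg cos φ = m v²/r.
cos 20.1° = 0.9391, so T = m(v²/r + g cos φ) = 1.83 × ((3.47)²/0.830 + 9.81 × 0.9391) = 1.83 × (14.51 + (9.213)) = 1.83 × 23.72 = 43.41 N.

43.4 N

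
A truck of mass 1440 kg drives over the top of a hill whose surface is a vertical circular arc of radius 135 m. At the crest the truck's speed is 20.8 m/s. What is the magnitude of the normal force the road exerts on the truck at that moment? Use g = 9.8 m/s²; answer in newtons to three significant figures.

9500 N

At the crest the centripetal acceleration points downward (toward the centre of the arc), so mg − N = mv²/r.
N = m(g − v²/r) = 1440 × (9.8 − (20.8)²/135) = 1440 × (9.8 − 3.205) = 1440 × 6.595 = 9497 N.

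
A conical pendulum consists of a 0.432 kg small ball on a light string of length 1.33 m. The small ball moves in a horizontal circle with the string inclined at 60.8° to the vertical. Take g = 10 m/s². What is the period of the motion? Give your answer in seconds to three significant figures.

r = L sinθ = 1.161 m. From T sinθ = mω²r and T cosθ = mg: tanθ = ω²r/g, so ω² = g tanθ / r = g/(L cosθ).
ω = √(g/(L cosθ)) = √(10.0/(1.33 × 0.4879)) = √15.41 = 3.926 rad/s.
Period = 2π/ω = 1.600 s.

1.60 s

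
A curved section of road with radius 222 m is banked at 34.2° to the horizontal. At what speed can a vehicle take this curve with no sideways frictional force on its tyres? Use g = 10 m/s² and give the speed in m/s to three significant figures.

On a frictionless banked curve, N sinθ = mv²/r and N cosθ = mg, so tanθ = v²/(rg).
v = √(r g tanθ) = √(222 × 10.0 × tan 34.2°) = √(222 × 10.0 × 0.6796) = √1509 = 38.84 m/s.

38.8 m/s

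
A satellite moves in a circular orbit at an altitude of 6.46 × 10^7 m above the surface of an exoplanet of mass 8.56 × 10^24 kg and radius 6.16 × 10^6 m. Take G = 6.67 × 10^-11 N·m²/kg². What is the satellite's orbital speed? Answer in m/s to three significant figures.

Orbital radius r = R + h = 6.16 × 10^6 + 6.46 × 10^7 = 7.076 × 10^7 m.
Gravity supplies the centripetal force: G M m / r² = m v² / r, so v = √(GM/r).
v = √(6.67 × 10^-11 × 8.56 × 10^24 / 7.076 × 10^7) = √(8.069 × 10^6) = 2841 m/s.

2840 m/s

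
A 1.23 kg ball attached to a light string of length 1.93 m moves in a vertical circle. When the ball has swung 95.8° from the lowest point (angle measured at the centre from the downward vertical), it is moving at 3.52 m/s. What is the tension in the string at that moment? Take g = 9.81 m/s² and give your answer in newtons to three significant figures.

6.68 N

Take the radial direction toward the centre of the circle as positive. The component of the weight along the string toward the centre is −mg cos φ (φ measured from the bottom), so Newton's second law along the string gives T − mg cos φ = m v²/r.
cos 95.8° = -0.1011, so T = m(v²/r + g cos φ) = 1.23 × ((3.52)²/1.93 + 9.81 × -0.1011) = 1.23 × (6.420 + (-0.9914)) = 1.23 × 5.429 = 6.677 N.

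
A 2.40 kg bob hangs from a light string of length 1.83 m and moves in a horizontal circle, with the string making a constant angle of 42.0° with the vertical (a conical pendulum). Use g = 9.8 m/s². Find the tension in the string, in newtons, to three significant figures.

31.6 N

Vertically the bob has no acceleration, so T cosθ = mg.
T = mg/cosθ = 2.40 × 9.8 / cos 42.0° = 23.52/0.7431 = 31.65 N.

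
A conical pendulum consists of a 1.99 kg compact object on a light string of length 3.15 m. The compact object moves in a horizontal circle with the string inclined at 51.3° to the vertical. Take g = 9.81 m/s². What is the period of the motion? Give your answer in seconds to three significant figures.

r = L sinθ = 2.458 m. From T sinθ = mω²r and T cosθ = mg: tanθ = ω²r/g, so ω² = g tanθ / r = g/(L cosθ).
ω = √(g/(L cosθ)) = √(9.81/(3.15 × 0.6252)) = √4.981 = 2.232 rad/s.
Period = 2π/ω = 2.815 s.

2.82 s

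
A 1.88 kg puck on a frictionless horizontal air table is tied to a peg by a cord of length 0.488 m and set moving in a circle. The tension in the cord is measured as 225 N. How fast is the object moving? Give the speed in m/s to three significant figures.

7.64 m/s

T = m v²/r ⇒ v = √(T r / m) = √(225 × 0.488 / 1.88) = √58.40 = 7.642 m/s.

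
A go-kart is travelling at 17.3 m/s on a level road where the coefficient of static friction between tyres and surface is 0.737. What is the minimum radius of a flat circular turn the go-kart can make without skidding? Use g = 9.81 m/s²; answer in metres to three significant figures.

At the limit, μ_s m g = m v²/r, so r_min = v²/(μ_s g) = (17.3)²/(0.737 × 9.81) = 299.3/7.230 = 41.40 m.

41.4 m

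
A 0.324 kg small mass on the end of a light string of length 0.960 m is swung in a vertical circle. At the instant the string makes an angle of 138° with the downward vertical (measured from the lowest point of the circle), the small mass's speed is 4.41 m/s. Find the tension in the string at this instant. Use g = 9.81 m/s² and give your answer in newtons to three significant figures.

4.20 N

Take the radial direction toward the centre of the circle as positive. The component of the weight along the string toward the centre is −mg cos φ (φ measured from the bottom), so Newton's second law along the string gives T − mg cos φ = m v²/r.
cos 138° = -0.7431, so T = m(v²/r + g cos φ) = 0.324 × ((4.41)²/0.960 + 9.81 × -0.7431) = 0.324 × (20.26 + (-7.290)) = 0.324 × 12.97 = 4.202 N.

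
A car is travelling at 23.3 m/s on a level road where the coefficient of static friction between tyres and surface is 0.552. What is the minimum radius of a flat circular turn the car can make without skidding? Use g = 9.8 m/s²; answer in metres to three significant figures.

100 m

At the limit, μ_s m g = m v²/r, so r_min = v²/(μ_s g) = (23.3)²/(0.552 × 9.8) = 542.9/5.410 = 100.4 m.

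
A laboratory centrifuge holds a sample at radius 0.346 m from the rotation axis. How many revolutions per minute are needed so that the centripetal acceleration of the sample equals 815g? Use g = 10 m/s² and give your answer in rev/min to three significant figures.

1470 rev/min

Require ω²r = 815g, so ω = √(815 × 10.0/0.346) = 153.5 rad/s.
In rev/min: ω × 60/(2π) = 153.5 × 60/(2π) = 1466 rev/min.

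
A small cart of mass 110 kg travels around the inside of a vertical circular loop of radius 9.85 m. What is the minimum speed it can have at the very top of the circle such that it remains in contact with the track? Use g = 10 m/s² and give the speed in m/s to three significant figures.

9.92 m/s

At the top, both weight mg and N point toward the centre: N + mg = mv²/r.
At minimum speed N → 0, so mg = mv_min²/r ⇒ v_min = √(g r) = √(10.0 × 9.85) = 9.925 m/s.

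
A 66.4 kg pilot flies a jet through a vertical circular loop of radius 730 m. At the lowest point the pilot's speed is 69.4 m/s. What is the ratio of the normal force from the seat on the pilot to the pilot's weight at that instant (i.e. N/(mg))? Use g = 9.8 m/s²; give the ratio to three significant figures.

At the bottom, N − mg = mv²/r, so N = m(v²/r + g) and N/(mg) = v²/(rg) + 1 = (69.4)²/(730 × 9.8) + 1 = 0.6732 + 1 = 1.673.

1.67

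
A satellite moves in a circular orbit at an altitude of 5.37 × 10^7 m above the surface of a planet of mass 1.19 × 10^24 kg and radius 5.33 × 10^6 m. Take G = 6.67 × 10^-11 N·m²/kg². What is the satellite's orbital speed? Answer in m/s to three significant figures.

1160 m/s

Orbital radius r = R + h = 5.33 × 10^6 + 5.37 × 10^7 = 5.903 × 10^7 m.
Gravity supplies the centripetal force: G M m / r² = m v² / r, so v = √(GM/r).
v = √(6.67 × 10^-11 × 1.19 × 10^24 / 5.903 × 10^7) = √(1.345 × 10^6) = 1160 m/s.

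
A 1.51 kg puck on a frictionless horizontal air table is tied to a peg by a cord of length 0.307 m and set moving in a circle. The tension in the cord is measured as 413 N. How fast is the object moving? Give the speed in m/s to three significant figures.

9.16 m/s

T = m v²/r ⇒ v = √(T r / m) = √(413 × 0.307 / 1.51) = √83.97 = 9.163 m/s.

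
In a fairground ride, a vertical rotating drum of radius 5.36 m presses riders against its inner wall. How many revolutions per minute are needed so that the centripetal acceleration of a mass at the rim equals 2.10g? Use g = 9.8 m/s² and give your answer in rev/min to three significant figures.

18.7 rev/min

Require ω²r = 2.10g, so ω = √(2.10 × 9.8/5.36) = 1.959 rad/s.
In rev/min: ω × 60/(2π) = 1.959 × 60/(2π) = 18.71 rev/min.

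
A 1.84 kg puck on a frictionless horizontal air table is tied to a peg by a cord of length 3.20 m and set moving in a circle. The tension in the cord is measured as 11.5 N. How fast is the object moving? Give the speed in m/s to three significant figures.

T = m v²/r ⇒ v = √(T r / m) = √(11.5 × 3.20 / 1.84) = √20.00 = 4.472 m/s.

4.47 m/s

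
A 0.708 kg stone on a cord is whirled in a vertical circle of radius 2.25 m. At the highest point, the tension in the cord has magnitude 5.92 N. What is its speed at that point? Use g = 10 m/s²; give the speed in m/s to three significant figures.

At the top, T + mg = mv²/r, so v = √(r(T/m + g)) = √(2.25 × (5.92/0.708 + 10.0)) = √(2.25 × 18.36) = √41.31 = 6.428 m/s.

6.43 m/s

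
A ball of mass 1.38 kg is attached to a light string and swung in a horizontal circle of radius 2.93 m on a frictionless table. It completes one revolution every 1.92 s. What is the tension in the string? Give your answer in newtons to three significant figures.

43.3 N

v = 2πr/T = 2π × 2.93/1.92 = 9.588 m/s.
The tension is the only horizontal force, so it supplies the full centripetal force: T = m v²/r = 1.38 × (9.588)²/2.93 = 1.38 × 91.94/2.93 = 43.30 N.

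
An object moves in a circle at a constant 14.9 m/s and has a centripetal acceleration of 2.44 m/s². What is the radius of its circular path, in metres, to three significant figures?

a_c = v²/r ⇒ r = v²/a_c = (14.9)²/2.44 = 222.0/2.44 = 90.99 m.

91.0 m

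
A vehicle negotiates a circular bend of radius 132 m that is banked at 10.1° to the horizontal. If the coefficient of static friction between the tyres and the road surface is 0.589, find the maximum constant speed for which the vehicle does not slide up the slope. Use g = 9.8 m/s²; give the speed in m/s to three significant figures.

33.3 m/s

At the maximum speed, friction acts down the slope at its limiting value f = μN. Radially (horizontal, toward centre): N sinθ + μN cosθ = mv²/r. Vertically: N cosθ − μN sinθ = mg.
Dividing: v² = r g (sinθ + μcosθ)/(cosθ − μsinθ).
sinθ + μcosθ = 0.1754 + 0.589×0.9845 = 0.7552; cosθ − μsinθ = 0.9845 − 0.589×0.1754 = 0.8812.
v² = 132 × 9.8 × 0.7552/0.8812 = 1109 m²/s², so v = 33.30 m/s.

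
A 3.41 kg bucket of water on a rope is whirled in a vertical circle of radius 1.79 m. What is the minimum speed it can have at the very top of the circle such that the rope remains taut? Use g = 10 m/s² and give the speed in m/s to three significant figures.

At the top, both weight mg and T point toward the centre: T + mg = mv²/r.
At minimum speed T → 0, so mg = mv_min²/r ⇒ v_min = √(g r) = √(10.0 × 1.79) = 4.231 m/s.

4.23 m/s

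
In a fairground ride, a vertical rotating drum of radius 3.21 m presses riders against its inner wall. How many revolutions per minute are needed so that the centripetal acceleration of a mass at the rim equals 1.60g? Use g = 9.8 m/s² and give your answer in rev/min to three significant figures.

Require ω²r = 1.60g, so ω = √(1.60 × 9.8/3.21) = 2.210 rad/s.
In rev/min: ω × 60/(2π) = 2.210 × 60/(2π) = 21.11 rev/min.

21.1 rev/min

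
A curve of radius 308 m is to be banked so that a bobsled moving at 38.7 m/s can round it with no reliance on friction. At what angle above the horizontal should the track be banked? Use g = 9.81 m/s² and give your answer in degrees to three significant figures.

For a frictionless banked turn: horizontally N sinθ = mv²/r and vertically N cosθ = mg.
Dividing: tanθ = v²/(r g) = (38.7)²/(308 × 9.81) = 1498/3021 = 0.4957.
θ = arctan(0.4957) = 26.37°.

26.4°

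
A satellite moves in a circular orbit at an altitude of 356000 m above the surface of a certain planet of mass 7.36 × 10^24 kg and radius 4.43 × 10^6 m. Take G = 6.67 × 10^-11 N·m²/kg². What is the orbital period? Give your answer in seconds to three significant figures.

r = R + h = 4.43 × 10^6 + 356000 = 4.786 × 10^6 m. Gravity provides the centripetal force: G M m / r² = m v² / r ⇒ v = √(GM/r) = 10130 m/s.
T = 2πr/v = 2π × 4.786 × 10^6 / 10130 = 2969 s.

2970 s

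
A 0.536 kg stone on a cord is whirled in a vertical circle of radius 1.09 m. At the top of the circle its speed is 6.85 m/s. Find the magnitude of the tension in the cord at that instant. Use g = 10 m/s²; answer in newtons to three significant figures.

At the top, both T and the weight mg point inward (toward the centre), so T + mg = mv²/r.
T = m(v²/r − g) = 0.536 × ((6.85)²/1.09 − 10.0) = 0.536 × (43.05 − 10.0) = 0.536 × 33.05 = 17.71 N.

17.7 N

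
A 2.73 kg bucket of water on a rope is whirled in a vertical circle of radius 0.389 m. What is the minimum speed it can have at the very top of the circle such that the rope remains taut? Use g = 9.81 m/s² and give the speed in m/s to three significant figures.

At the highest point the centre is directly below, so both the weight and T act inward: T + mg = mv²/r.
At minimum speed T → 0, so mg = mv_min²/r ⇒ v_min = √(g r) = √(9.81 × 0.389) = 1.953 m/s.

1.95 m/s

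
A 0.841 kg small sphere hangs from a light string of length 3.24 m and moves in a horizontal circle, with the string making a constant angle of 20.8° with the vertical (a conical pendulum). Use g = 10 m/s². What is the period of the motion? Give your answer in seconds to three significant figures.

r = L sinθ = 1.151 m. From T sinθ = mω²r and T cosθ = mg: tanθ = ω²r/g, so ω² = g tanθ / r = g/(L cosθ).
ω = √(g/(L cosθ)) = √(10.0/(3.24 × 0.9348)) = √3.302 = 1.817 rad/s.
Period = 2π/ω = 3.458 s.

3.46 s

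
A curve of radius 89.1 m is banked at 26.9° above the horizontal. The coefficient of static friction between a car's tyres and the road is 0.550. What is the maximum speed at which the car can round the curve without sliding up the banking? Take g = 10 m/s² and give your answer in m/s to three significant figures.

At the maximum speed, friction acts down the slope at its limiting value f = μN. Radially (horizontal, toward centre): N sinθ + μN cosθ = mv²/r. Vertically: N cosθ − μN sinθ = mg.
Dividing: v² = r g (sinθ + μcosθ)/(cosθ − μsinθ).
sinθ + μcosθ = 0.4524 + 0.550×0.8918 = 0.9429; cosθ − μsinθ = 0.8918 − 0.550×0.4524 = 0.6430.
v² = 89.1 × 10.0 × 0.9429/0.6430 = 1307 m²/s², so v = 36.15 m/s.

36.1 m/s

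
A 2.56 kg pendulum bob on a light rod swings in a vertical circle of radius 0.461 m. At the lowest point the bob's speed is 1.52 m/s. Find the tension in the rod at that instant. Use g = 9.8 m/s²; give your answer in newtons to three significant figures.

37.9 N

At the lowest point, T points up (toward the centre) and the weight mg points down (away from the centre), so the net inward force is T − mg = mv²/r.
T = m(v²/r + g) = 2.56 × ((1.52)²/0.461 + 9.8) = 2.56 × (5.012 + 9.8) = 2.56 × 14.81 = 37.92 N.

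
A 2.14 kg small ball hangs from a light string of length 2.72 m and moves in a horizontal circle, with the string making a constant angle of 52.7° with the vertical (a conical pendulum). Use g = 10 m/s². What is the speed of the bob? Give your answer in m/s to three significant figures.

The radius of the circle is r = L sinθ = 2.72 × sin 52.7° = 2.164 m.
Horizontally T sinθ = mv²/r and vertically T cosθ = mg, so tanθ = v²/(rg).
v = √(r g tanθ) = √(2.164 × 10.0 × 1.313) = √28.40 = 5.329 m/s.

5.33 m/s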